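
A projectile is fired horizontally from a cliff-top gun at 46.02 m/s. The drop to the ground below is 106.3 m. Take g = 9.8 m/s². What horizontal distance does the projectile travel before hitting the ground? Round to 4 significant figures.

Initial vertical velocity is zero, so the fall time comes from h = ½ g t²: t = √(2 × 106.3 / 9.8) = 4.6577 s.
Horizontal motion is uniform at 46.02 m/s, so x = 46.02 × 4.6577 = 214.3 m.

214.3 m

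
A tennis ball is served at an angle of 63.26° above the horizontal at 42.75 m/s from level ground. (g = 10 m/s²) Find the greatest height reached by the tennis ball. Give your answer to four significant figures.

Vertical component of launch velocity: v_y = 42.75 sin 63.26° = 38.178 m/s.
At the highest point the vertical velocity is zero, so v_y² = 2 g h_max.
h_max = (38.178)² / (2 × 10) = 1457.6 / 20.00 = 72.88 m.

72.88 m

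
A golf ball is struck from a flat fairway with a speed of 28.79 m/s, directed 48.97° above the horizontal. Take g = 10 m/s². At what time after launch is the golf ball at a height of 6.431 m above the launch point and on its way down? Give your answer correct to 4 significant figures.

4.024 s

v_y0 = 28.79 sin 48.97° = 21.718 m/s.
Set y = v_y0 t − ½ g t² = 6.431: 5.000 t² − 21.718 t + 6.431 = 0.
t = [21.718 ± √(471.67 − 128.62)] / 10 = (21.718 ± 18.522) / 10, giving t = 0.3196 s or t = 4.024 s.
On the way down corresponds to the larger root: t = 4.024 s.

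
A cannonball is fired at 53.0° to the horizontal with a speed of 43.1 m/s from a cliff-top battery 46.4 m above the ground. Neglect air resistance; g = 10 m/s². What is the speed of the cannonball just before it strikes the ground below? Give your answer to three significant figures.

v_x = 43.1 cos 53.0° = 25.94 m/s is unchanged throughout.
For the vertical component, v_y² = v_y0² + 2 g h = (34.42)² + 2×10×46.4 = 2113, so |v_y| = 45.97 m/s.
Impact speed = √(v_x² + v_y²) = √(672.9 + 2113) = 52.8 m/s.

52.8 m/s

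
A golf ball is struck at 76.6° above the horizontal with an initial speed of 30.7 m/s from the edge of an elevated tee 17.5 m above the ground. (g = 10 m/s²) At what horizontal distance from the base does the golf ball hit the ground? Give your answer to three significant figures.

46.3 m

Components: v_x = 30.7 cos 76.6° = 7.115 m/s, v_y = 30.7 sin 76.6° = 29.86 m/s.
Vertical: 0 = 17.5 + 29.86 t − ½(10) t² ⇒ 5.000 t² − 29.86 t − 17.5 = 0.
t = [29.86 + √(891.6 + 350.0)] / 10.00 = 6.510 s.
Horizontal: R = v_x · t = 7.115 × 6.510 = 46.3 m.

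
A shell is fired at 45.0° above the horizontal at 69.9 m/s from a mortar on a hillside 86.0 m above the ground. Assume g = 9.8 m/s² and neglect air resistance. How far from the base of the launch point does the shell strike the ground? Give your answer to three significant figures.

573 m

Components: v_x = 69.9 cos 45.0° = 49.43 m/s, v_y = 69.9 sin 45.0° = 49.43 m/s.
Vertical: 0 = 86.0 + 49.43 t − ½(9.8) t² ⇒ 4.900 t² − 49.43 t − 86.0 = 0.
t = [49.43 + √(2443 + 1686)] / 9.800 = 11.60 s.
Horizontal: R = v_x · t = 49.43 × 11.60 = 573 m.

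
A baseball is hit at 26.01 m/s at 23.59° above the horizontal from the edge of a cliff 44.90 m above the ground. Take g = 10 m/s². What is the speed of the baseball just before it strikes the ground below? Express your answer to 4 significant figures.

v_x = 26.01 cos 23.59° = 23.836 m/s is unchanged throughout.
For the vertical component, v_y² = v_y0² + 2 g h = (10.409)² + 2×10×44.90 = 1006.3, so |v_y| = 31.722 m/s.
Impact speed = √(v_x² + v_y²) = √(568.15 + 1006.3) = 39.68 m/s.

39.68 m/s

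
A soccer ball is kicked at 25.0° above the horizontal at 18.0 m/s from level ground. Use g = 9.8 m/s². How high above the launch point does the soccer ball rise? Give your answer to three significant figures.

Vertical component of launch velocity: v_y = 18.0 sin 25.0° = 7.607 m/s.
At the highest point the vertical velocity is zero, so v_y² = 2 g h_max.
h_max = (7.607)² / (2 × 9.8) = 57.87 / 19.60 = 2.95 m.

2.95 m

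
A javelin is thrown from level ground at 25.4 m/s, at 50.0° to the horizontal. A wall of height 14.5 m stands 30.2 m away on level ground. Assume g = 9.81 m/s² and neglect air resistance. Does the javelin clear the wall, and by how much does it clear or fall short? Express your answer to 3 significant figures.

v_x = 25.4 cos 50.0° = 16.33 m/s; v_y0 = 25.4 sin 50.0° = 19.46 m/s.
Time to reach the wall: t = 30.2 / 16.33 = 1.849 s.
Height at that point: y = 19.46×1.849 − 4.905×1.849² = 19.21 m.
That is 19.21 − 14.5 = 4.71 m above the top of the wall, so the javelin clears it.

Yes — it clears the wall by 4.71 m.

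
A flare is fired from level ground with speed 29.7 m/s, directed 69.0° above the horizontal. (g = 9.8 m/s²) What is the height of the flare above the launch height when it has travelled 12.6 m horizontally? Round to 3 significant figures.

v_x = 29.7 cos 69.0° = 10.64 m/s, v_y0 = 29.7 sin 69.0° = 27.73 m/s.
Time to reach x = 12.6 m: t = x / v_x = 12.6 / 10.64 = 1.184 s.
y = v_y0 t − ½ g t² = 27.73×1.184 − 4.900×1.184² = 26.0 m.

26.0 m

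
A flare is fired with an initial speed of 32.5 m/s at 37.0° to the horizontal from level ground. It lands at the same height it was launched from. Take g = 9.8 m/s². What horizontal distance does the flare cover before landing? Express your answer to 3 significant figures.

Components: v_x = 32.5 cos 37.0° = 25.96 m/s, v_y = 32.5 sin 37.0° = 19.56 m/s.
Time of flight (same landing height): t = 2 v_y / g = 2 × 19.56 / 9.8 = 3.992 s.
Range: R = v_x · t = 25.96 × 3.992 = 104 m.

104 m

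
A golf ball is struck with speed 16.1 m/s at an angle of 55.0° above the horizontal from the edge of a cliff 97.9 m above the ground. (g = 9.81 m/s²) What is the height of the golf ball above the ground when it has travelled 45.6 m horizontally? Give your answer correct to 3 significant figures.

v_x = 16.1 cos 55.0° = 9.235 m/s, v_y0 = 16.1 sin 55.0° = 13.19 m/s.
Time to reach x = 45.6 m: t = x / v_x = 45.6 / 9.235 = 4.938 s.
y = 97.9 + v_y0 t − ½ g t² = 97.9 + 13.19×4.938 − 4.905×4.938² = 43.4 m.

43.4 m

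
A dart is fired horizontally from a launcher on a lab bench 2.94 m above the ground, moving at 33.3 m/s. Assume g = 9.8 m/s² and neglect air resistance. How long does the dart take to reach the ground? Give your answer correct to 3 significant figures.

The horizontal speed doesn't affect the fall. With v_y0 = 0, h = ½ g t².
t = √(2 × 2.94 / 9.8) = √0.6000 = 0.775 s.

0.775 s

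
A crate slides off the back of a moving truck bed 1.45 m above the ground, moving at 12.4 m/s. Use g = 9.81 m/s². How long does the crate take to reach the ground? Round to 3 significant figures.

0.544 s

The horizontal speed doesn't affect the fall. With v_y0 = 0, h = ½ g t².
t = √(2 × 1.45 / 9.81) = √0.2956 = 0.544 s.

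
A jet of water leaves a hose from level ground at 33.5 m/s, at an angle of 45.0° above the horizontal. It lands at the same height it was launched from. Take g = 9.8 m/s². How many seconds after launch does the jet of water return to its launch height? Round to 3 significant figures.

Vertical component: v_y = 33.5 sin 45.0° = 23.69 m/s.
For a projectile landing at launch height, time of flight is t = 2 v_y / g = 2 × 23.69 / 9.8 = 4.83 s.

4.83 s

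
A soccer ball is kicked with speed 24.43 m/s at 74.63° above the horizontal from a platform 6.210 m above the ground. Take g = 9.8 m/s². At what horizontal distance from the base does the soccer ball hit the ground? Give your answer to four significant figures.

32.75 m

Components: v_x = 24.43 cos 74.63° = 6.4752 m/s, v_y = 24.43 sin 74.63° = 23.556 m/s.
Vertical: 0 = 6.210 + 23.556 t − ½(9.8) t² ⇒ 4.900 t² − 23.556 t − 6.210 = 0.
t = [23.556 + √(554.89 + 121.72)] / 9.800 = 5.0579 s.
Horizontal: R = v_x · t = 6.4752 × 5.0579 = 32.75 m.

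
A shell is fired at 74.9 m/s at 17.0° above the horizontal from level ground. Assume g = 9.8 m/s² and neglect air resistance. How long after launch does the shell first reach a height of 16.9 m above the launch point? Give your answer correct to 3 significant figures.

0.992 s

v_y0 = 74.9 sin 17.0° = 21.90 m/s.
Set y = v_y0 t − ½ g t² = 16.9: 4.900 t² − 21.90 t + 16.9 = 0.
t = [21.90 ± √(479.6 − 331.2)] / 9.8 = (21.90 ± 12.18) / 9.8, giving t = 0.992 s or t = 3.48 s.
The shell is on the way up at the first time, so t = 0.992 s.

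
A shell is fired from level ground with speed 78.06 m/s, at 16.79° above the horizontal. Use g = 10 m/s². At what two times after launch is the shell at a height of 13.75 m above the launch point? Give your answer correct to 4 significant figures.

0.7270 s and 3.783 s

v_y0 = 78.06 sin 16.79° = 22.549 m/s.
Set y = v_y0 t − ½ g t² = 13.75: 5.000 t² − 22.549 t + 13.75 = 0.
t = [22.549 ± √(508.46 − 275.00)] / 10 = (22.549 ± 15.279) / 10, giving t = 0.7270 s or t = 3.783 s.
So the shell is at 13.75 m at t = 0.7270 s (rising) and t = 3.783 s (falling).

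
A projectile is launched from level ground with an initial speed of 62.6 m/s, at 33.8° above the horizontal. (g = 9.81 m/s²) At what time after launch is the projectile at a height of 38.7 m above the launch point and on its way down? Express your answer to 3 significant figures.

v_y0 = 62.6 sin 33.8° = 34.82 m/s.
Set y = v_y0 t − ½ g t² = 38.7: 4.905 t² − 34.82 t + 38.7 = 0.
t = [34.82 ± √(1212 − 759.3)] / 9.81 = (34.82 ± 21.28) / 9.81, giving t = 1.38 s or t = 5.72 s.
On the way down corresponds to the larger root: t = 5.72 s.

5.72 s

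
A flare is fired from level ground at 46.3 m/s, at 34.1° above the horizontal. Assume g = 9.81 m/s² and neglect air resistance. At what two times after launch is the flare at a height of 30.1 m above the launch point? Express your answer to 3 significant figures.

v_y0 = 46.3 sin 34.1° = 25.96 m/s.
Set y = v_y0 t − ½ g t² = 30.1: 4.905 t² − 25.96 t + 30.1 = 0.
t = [25.96 ± √(673.9 − 590.6)] / 9.81 = (25.96 ± 9.127) / 9.81, giving t = 1.72 s or t = 3.58 s.
So the flare is at 30.1 m at t = 1.72 s (rising) and t = 3.58 s (falling).

1.72 s and 3.58 s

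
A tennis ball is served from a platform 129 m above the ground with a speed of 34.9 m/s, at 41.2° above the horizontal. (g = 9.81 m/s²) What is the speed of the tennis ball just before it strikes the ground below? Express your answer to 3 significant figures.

61.2 m/s

v_x = 34.9 cos 41.2° = 26.26 m/s is unchanged throughout.
For the vertical component, v_y² = v_y0² + 2 g h = (22.99)² + 2×9.81×129 = 3060, so |v_y| = 55.32 m/s.
Impact speed = √(v_x² + v_y²) = √(689.6 + 3060) = 61.2 m/s.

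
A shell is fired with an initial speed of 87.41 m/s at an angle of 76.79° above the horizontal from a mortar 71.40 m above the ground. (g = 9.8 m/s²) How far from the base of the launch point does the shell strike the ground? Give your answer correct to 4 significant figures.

Components: v_x = 87.41 cos 76.79° = 19.975 m/s, v_y = 87.41 sin 76.79° = 85.097 m/s.
Vertical: 0 = 71.40 + 85.097 t − ½(9.8) t² ⇒ 4.900 t² − 85.097 t − 71.40 = 0.
t = [85.097 + √(7241.5 + 1399.4)] / 9.800 = 18.169 s.
Horizontal: R = v_x · t = 19.975 × 18.169 = 362.9 m.

362.9 m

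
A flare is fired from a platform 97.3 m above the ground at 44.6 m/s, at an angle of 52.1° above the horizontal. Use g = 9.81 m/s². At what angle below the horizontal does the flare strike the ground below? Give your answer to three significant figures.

v_x = 44.6 cos 52.1° = 27.40 m/s.
At impact |v_y| = √(v_y0² + 2 g h) = √(35.19² + 2×9.81×97.3) = 56.10 m/s.
Angle below horizontal = arctan(|v_y| / v_x) = arctan(56.10 / 27.40) = 64.0°.

64.0°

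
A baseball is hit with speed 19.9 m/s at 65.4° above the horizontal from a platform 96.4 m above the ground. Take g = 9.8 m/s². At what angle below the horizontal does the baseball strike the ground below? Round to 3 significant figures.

80.0°

v_x = 19.9 cos 65.4° = 8.284 m/s.
At impact |v_y| = √(v_y0² + 2 g h) = √(18.09² + 2×9.8×96.4) = 47.08 m/s.
Angle below horizontal = arctan(|v_y| / v_x) = arctan(47.08 / 8.284) = 80.0°.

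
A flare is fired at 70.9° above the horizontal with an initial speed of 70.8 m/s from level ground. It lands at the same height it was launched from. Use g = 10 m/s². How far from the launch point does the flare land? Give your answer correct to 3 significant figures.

Components: v_x = 70.8 cos 70.9° = 23.17 m/s, v_y = 70.8 sin 70.9° = 66.90 m/s.
Time of flight (same landing height): t = 2 v_y / g = 2 × 66.90 / 10 = 13.38 s.
Range: R = v_x · t = 23.17 × 13.38 = 310 m.

310 m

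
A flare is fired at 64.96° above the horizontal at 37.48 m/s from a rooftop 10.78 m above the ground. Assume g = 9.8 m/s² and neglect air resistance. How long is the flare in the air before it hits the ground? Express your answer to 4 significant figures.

7.234 s

Vertical component: v_y = 37.48 sin 64.96° = 33.957 m/s.
Taking up as positive with launch at y = 10.78 m, landing at y = 0: 0 = 10.78 + 33.957 t − ½(9.8) t².
Solving 4.900 t² − 33.957 t − 10.78 = 0 gives t = [33.957 + √(33.957² + 4·4.900·10.78)] / 9.800 = 7.234 s.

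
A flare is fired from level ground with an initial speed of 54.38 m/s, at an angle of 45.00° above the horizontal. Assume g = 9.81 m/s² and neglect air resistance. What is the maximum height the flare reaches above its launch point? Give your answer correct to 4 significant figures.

75.36 m

Vertical component of launch velocity: v_y = 54.38 sin 45.00° = 38.452 m/s.
At the highest point the vertical velocity is zero, so v_y² = 2 g h_max.
h_max = (38.452)² / (2 × 9.81) = 1478.6 / 19.62 = 75.36 m.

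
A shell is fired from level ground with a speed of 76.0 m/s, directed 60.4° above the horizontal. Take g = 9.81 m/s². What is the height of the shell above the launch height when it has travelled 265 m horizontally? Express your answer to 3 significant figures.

222 m

v_x = 76.0 cos 60.4° = 37.54 m/s, v_y0 = 76.0 sin 60.4° = 66.08 m/s.
Time to reach x = 265 m: t = x / v_x = 265 / 37.54 = 7.059 s.
y = v_y0 t − ½ g t² = 66.08×7.059 − 4.905×7.059² = 222 m.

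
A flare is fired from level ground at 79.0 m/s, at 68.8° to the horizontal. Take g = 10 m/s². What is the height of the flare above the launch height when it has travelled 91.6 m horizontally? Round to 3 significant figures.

185 m

v_x = 79.0 cos 68.8° = 28.57 m/s, v_y0 = 79.0 sin 68.8° = 73.65 m/s.
Time to reach x = 91.6 m: t = x / v_x = 91.6 / 28.57 = 3.206 s.
y = v_y0 t − ½ g t² = 73.65×3.206 − 5.000×3.206² = 185 m.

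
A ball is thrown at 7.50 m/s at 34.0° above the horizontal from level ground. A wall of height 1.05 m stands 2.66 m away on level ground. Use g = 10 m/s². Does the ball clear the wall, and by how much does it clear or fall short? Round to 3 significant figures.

v_x = 7.50 cos 34.0° = 6.218 m/s; v_y0 = 7.50 sin 34.0° = 4.194 m/s.
Time to reach the wall: t = 2.66 / 6.218 = 0.4278 s.
Height at that point: y = 4.194×0.4278 − 5.000×0.4278² = 0.8791 m.
That is 1.05 − 0.8791 = 0.171 m below the top of the wall, so the ball does not clear it.

No — it falls 0.171 m short of clearing the wall.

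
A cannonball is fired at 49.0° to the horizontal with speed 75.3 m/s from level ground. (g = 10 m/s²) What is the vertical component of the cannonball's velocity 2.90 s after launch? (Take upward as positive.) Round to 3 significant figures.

Initial vertical component: v_y0 = 75.3 sin 49.0° = 56.83 m/s.
v_y(t) = v_y0 − g t = 56.83 − 10 × 2.90 = 27.8 m/s.

27.8 m/s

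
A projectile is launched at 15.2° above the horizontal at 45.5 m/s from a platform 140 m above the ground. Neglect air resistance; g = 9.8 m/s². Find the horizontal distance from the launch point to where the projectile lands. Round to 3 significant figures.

294 m

Components: v_x = 45.5 cos 15.2° = 43.91 m/s, v_y = 45.5 sin 15.2° = 11.93 m/s.
Vertical: 0 = 140 + 11.93 t − ½(9.8) t² ⇒ 4.900 t² − 11.93 t − 140 = 0.
t = [11.93 + √(142.3 + 2744)] / 9.800 = 6.699 s.
Horizontal: R = v_x · t = 43.91 × 6.699 = 294 m.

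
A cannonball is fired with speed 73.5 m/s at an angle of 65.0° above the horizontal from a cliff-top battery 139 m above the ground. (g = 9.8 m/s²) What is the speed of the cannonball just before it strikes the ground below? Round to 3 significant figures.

v_x = 73.5 cos 65.0° = 31.06 m/s is unchanged throughout.
For the vertical component, v_y² = v_y0² + 2 g h = (66.61)² + 2×9.8×139 = 7161, so |v_y| = 84.62 m/s.
Impact speed = √(v_x² + v_y²) = √(964.7 + 7161) = 90.1 m/s.

90.1 m/s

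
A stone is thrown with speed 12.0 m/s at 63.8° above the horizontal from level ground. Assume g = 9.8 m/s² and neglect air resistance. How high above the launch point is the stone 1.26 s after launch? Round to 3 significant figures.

v_y0 = 12.0 sin 63.8° = 10.77 m/s.
y(t) = v_y0 t − ½ g t² = 10.77×1.26 − 4.900×1.26² = 5.79 m.

5.79 m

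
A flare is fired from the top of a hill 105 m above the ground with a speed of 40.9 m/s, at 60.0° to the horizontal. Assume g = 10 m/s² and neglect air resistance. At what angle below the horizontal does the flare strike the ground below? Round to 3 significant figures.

v_x = 40.9 cos 60.0° = 20.45 m/s.
At impact |v_y| = √(v_y0² + 2 g h) = √(35.42² + 2×10×105) = 57.92 m/s.
Angle below horizontal = arctan(|v_y| / v_x) = arctan(57.92 / 20.45) = 70.6°.

70.6°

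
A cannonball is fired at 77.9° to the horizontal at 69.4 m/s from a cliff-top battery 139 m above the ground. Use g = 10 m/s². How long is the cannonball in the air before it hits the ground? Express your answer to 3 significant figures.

15.4 s

Vertical component: v_y = 69.4 sin 77.9° = 67.86 m/s.
Taking up as positive with launch at y = 139 m, landing at y = 0: 0 = 139 + 67.86 t − ½(10) t².
Solving 5.000 t² − 67.86 t − 139 = 0 gives t = [67.86 + √(67.86² + 4·5.000·139)] / 10.00 = 15.4 s.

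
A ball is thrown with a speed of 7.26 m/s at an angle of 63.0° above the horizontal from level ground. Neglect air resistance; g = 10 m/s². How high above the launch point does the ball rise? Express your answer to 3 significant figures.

Vertical component of launch velocity: v_y = 7.26 sin 63.0° = 6.469 m/s.
At the highest point the vertical velocity is zero, so v_y² = 2 g h_max.
h_max = (6.469)² / (2 × 10) = 41.85 / 20.00 = 2.09 m.

2.09 m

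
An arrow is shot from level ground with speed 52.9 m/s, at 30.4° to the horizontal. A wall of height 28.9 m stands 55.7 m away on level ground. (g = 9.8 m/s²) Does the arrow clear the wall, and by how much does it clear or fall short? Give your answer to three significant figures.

v_x = 52.9 cos 30.4° = 45.63 m/s; v_y0 = 52.9 sin 30.4° = 26.77 m/s.
Time to reach the wall: t = 55.7 / 45.63 = 1.221 s.
Height at that point: y = 26.77×1.221 − 4.900×1.221² = 25.38 m.
That is 28.9 − 25.38 = 3.52 m below the top of the wall, so the arrow does not clear it.

No — it falls 3.52 m short of clearing the wall.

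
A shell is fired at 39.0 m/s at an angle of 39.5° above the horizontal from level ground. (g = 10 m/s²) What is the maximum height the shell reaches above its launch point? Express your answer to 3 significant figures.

30.8 m

Vertical component of launch velocity: v_y = 39.0 sin 39.5° = 24.81 m/s.
At the highest point the vertical velocity is zero, so v_y² = 2 g h_max.
h_max = (24.81)² / (2 × 10) = 615.5 / 20.00 = 30.8 m.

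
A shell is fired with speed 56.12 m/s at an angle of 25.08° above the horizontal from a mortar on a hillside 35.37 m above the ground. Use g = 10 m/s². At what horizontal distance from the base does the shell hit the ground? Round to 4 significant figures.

Components: v_x = 56.12 cos 25.08° = 50.829 m/s, v_y = 56.12 sin 25.08° = 23.788 m/s.
Vertical: 0 = 35.37 + 23.788 t − ½(10) t² ⇒ 5.000 t² − 23.788 t − 35.37 = 0.
t = [23.788 + √(565.87 + 707.40)] / 10.00 = 5.9471 s.
Horizontal: R = v_x · t = 50.829 × 5.9471 = 302.3 m.

302.3 m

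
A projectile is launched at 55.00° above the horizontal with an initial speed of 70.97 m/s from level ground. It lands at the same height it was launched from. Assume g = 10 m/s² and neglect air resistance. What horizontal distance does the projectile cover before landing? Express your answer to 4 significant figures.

473.3 m

For level ground, R = v₀² sin(2θ) / g.
sin(2 × 55.00°) = sin 110.00° = 0.9397.
R = (70.97)² × 0.9397 / 10 = 473.3 m.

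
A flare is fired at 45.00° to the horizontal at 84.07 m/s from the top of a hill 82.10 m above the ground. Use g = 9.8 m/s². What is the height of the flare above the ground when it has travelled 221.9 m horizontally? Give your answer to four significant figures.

235.7 m

v_x = 84.07 cos 45.00° = 59.446 m/s, v_y0 = 84.07 sin 45.00° = 59.446 m/s.
Time to reach x = 221.9 m: t = x / v_x = 221.9 / 59.446 = 3.7328 s.
y = 82.10 + v_y0 t − ½ g t² = 82.10 + 59.446×3.7328 − 4.900×3.7328² = 235.7 m.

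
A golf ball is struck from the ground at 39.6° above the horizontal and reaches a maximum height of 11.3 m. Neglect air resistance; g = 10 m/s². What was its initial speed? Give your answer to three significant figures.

23.6 m/s

At maximum height v_y = 0, so (v₀ sin θ)² = 2 g H.
v₀ sin 39.6° = √(2 × 10 × 11.3) = 15.03 m/s.
v₀ = 15.03 / sin 39.6° = 15.03 / 0.6374 = 23.6 m/s.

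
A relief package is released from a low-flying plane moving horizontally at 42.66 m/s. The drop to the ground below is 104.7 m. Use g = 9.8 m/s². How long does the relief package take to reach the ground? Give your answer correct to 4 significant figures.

4.622 s

The horizontal speed doesn't affect the fall. With v_y0 = 0, h = ½ g t².
t = √(2 × 104.7 / 9.8) = √21.367 = 4.622 s.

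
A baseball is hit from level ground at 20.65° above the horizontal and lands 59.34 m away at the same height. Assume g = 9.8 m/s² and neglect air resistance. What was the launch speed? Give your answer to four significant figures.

On level ground, R = v₀² sin(2θ) / g, so v₀ = √(R g / sin 2θ).
sin(2 × 20.65°) = 0.6600.
v₀ = √(59.34 × 9.8 / 0.6600) = √881.11 = 29.68 m/s.

29.68 m/s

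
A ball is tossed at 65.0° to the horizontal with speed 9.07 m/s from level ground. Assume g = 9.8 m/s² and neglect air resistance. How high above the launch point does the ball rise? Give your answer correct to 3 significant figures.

Vertical component of launch velocity: v_y = 9.07 sin 65.0° = 8.220 m/s.
At the highest point the vertical velocity is zero, so v_y² = 2 g h_max.
h_max = (8.220)² / (2 × 9.8) = 67.57 / 19.60 = 3.45 m.

3.45 m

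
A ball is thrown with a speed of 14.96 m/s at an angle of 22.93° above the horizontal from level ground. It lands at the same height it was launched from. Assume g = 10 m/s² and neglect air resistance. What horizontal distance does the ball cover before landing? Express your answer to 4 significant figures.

16.06 m

For level ground, R = v₀² sin(2θ) / g.
sin(2 × 22.93°) = sin 45.860° = 0.7176.
R = (14.96)² × 0.7176 / 10 = 16.06 m.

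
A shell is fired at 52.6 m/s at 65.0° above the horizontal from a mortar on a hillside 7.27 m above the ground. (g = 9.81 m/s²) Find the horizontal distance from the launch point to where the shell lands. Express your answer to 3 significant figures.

Components: v_x = 52.6 cos 65.0° = 22.23 m/s, v_y = 52.6 sin 65.0° = 47.67 m/s.
Vertical: 0 = 7.27 + 47.67 t − ½(9.81) t² ⇒ 4.905 t² − 47.67 t − 7.27 = 0.
t = [47.67 + √(2272 + 142.6)] / 9.810 = 9.868 s.
Horizontal: R = v_x · t = 22.23 × 9.868 = 219 m.

219 m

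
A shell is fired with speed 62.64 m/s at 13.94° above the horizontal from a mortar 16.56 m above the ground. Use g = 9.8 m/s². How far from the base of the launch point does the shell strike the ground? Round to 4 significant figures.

Components: v_x = 62.64 cos 13.94° = 60.795 m/s, v_y = 62.64 sin 13.94° = 15.090 m/s.
Vertical: 0 = 16.56 + 15.090 t − ½(9.8) t² ⇒ 4.900 t² − 15.090 t − 16.56 = 0.
t = [15.090 + √(227.71 + 324.58)] / 9.800 = 3.9378 s.
Horizontal: R = v_x · t = 60.795 × 3.9378 = 239.4 m.

239.4 m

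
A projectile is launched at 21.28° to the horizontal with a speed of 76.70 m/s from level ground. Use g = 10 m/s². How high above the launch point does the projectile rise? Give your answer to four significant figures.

38.74 m

Vertical component of launch velocity: v_y = 76.70 sin 21.28° = 27.836 m/s.
At the highest point the vertical velocity is zero, so v_y² = 2 g h_max.
h_max = (27.836)² / (2 × 10) = 774.84 / 20.00 = 38.74 m.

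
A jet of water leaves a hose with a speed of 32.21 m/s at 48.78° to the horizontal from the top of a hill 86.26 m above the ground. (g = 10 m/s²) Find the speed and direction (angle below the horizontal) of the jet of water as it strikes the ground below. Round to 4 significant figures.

52.56 m/s at 66.18° below the horizontal

v_x = 32.21 cos 48.78° = 21.225 m/s (constant).
|v_y| at impact = √((24.228)² + 2×10×86.26) = 48.085 m/s.
Speed = √(21.225² + 48.085²) = 52.56 m/s; angle = arctan(48.085/21.225) = 66.18° below horizontal.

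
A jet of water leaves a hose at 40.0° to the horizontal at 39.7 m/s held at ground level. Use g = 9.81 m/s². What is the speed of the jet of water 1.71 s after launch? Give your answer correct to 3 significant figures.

31.6 m/s

v_x = 39.7 cos 40.0° = 30.41 m/s (constant).
v_y(t) = 39.7 sin 40.0° − g t = 25.52 − 9.81 × 1.71 = 8.745 m/s.
Speed = √(v_x² + v_y²) = √(924.8 + 76.48) = 31.6 m/s.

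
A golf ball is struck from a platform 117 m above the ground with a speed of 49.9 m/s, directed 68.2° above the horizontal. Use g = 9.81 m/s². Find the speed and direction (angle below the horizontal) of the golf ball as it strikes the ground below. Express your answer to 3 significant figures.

v_x = 49.9 cos 68.2° = 18.53 m/s (constant).
|v_y| at impact = √((46.33)² + 2×9.81×117) = 66.65 m/s.
Speed = √(18.53² + 66.65²) = 69.2 m/s; angle = arctan(66.65/18.53) = 74.5° below horizontal.

69.2 m/s at 74.5° below the horizontal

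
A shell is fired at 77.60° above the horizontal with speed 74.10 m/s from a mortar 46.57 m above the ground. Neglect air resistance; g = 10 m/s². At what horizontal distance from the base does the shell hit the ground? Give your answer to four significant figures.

Components: v_x = 74.10 cos 77.60° = 15.912 m/s, v_y = 74.10 sin 77.60° = 72.371 m/s.
Vertical: 0 = 46.57 + 72.371 t − ½(10) t² ⇒ 5.000 t² − 72.371 t − 46.57 = 0.
t = [72.371 + √(5237.6 + 931.40)] / 10.00 = 15.091 s.
Horizontal: R = v_x · t = 15.912 × 15.091 = 240.1 m.

240.1 m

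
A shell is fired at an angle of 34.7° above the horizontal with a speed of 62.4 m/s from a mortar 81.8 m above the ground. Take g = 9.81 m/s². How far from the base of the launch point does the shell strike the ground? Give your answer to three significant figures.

466 m

Components: v_x = 62.4 cos 34.7° = 51.30 m/s, v_y = 62.4 sin 34.7° = 35.52 m/s.
Vertical: 0 = 81.8 + 35.52 t − ½(9.81) t² ⇒ 4.905 t² − 35.52 t − 81.8 = 0.
t = [35.52 + √(1262 + 1605)] / 9.810 = 9.079 s.
Horizontal: R = v_x · t = 51.30 × 9.079 = 466 m.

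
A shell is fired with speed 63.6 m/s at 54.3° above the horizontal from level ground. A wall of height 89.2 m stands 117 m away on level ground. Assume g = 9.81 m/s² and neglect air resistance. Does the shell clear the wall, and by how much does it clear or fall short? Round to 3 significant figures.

Yes — it clears the wall by 24.9 m.

v_x = 63.6 cos 54.3° = 37.11 m/s; v_y0 = 63.6 sin 54.3° = 51.65 m/s.
Time to reach the wall: t = 117 / 37.11 = 3.153 s.
Height at that point: y = 51.65×3.153 − 4.905×3.153² = 114.1 m.
That is 114.1 − 89.2 = 24.9 m above the top of the wall, so the shell clears it.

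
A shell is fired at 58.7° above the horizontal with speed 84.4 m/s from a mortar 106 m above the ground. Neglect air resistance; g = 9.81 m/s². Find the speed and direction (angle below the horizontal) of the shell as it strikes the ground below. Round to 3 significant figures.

95.9 m/s at 62.8° below the horizontal

v_x = 84.4 cos 58.7° = 43.85 m/s (constant).
|v_y| at impact = √((72.12)² + 2×9.81×106) = 85.33 m/s.
Speed = √(43.85² + 85.33²) = 95.9 m/s; angle = arctan(85.33/43.85) = 62.8° below horizontal.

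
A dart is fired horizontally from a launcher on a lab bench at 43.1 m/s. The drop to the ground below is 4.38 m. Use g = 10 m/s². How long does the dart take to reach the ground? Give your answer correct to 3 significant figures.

The horizontal speed doesn't affect the fall. With v_y0 = 0, h = ½ g t².
t = √(2 × 4.38 / 10) = √0.8760 = 0.936 s.

0.936 s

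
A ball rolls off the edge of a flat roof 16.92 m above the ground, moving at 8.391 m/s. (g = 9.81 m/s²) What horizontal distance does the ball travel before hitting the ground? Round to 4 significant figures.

Initial vertical velocity is zero, so the fall time comes from h = ½ g t²: t = √(2 × 16.92 / 9.81) = 1.8573 s.
Horizontal motion is uniform at 8.391 m/s, so x = 8.391 × 1.8573 = 15.58 m.

15.58 m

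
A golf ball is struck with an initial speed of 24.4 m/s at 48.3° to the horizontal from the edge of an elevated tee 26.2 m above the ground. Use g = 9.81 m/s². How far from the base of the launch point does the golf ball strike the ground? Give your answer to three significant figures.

Components: v_x = 24.4 cos 48.3° = 16.23 m/s, v_y = 24.4 sin 48.3° = 18.22 m/s.
Vertical: 0 = 26.2 + 18.22 t − ½(9.81) t² ⇒ 4.905 t² − 18.22 t − 26.2 = 0.
t = [18.22 + √(332.0 + 514.0)] / 9.810 = 4.822 s.
Horizontal: R = v_x · t = 16.23 × 4.822 = 78.3 m.

78.3 m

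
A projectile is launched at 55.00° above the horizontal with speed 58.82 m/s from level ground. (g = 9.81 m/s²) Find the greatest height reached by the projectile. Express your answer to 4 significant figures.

Vertical component of launch velocity: v_y = 58.82 sin 55.00° = 48.183 m/s.
At the highest point the vertical velocity is zero, so v_y² = 2 g h_max.
h_max = (48.183)² / (2 × 9.81) = 2321.6 / 19.62 = 118.3 m.

118.3 m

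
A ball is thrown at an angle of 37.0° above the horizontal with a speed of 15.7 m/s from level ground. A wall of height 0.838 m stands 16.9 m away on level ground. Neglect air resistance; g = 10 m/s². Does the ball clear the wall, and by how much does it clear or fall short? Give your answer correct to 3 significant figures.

v_x = 15.7 cos 37.0° = 12.54 m/s; v_y0 = 15.7 sin 37.0° = 9.448 m/s.
Time to reach the wall: t = 16.9 / 12.54 = 1.348 s.
Height at that point: y = 9.448×1.348 − 5.000×1.348² = 3.650 m.
That is 3.650 − 0.838 = 2.81 m above the top of the wall, so the ball clears it.

Yes — it clears the wall by 2.81 m.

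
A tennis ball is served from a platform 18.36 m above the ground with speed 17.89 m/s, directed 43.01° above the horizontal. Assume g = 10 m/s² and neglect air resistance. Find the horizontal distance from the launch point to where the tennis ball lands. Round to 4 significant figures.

Components: v_x = 17.89 cos 43.01° = 13.082 m/s, v_y = 17.89 sin 43.01° = 12.203 m/s.
Vertical: 0 = 18.36 + 12.203 t − ½(10) t² ⇒ 5.000 t² − 12.203 t − 18.36 = 0.
t = [12.203 + √(148.91 + 367.20)] / 10.00 = 3.4921 s.
Horizontal: R = v_x · t = 13.082 × 3.4921 = 45.68 m.

45.68 m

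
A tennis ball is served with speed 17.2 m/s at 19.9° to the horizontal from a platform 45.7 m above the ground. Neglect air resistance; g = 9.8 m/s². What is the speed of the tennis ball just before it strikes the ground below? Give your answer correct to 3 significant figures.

v_x = 17.2 cos 19.9° = 16.17 m/s is unchanged throughout.
For the vertical component, v_y² = v_y0² + 2 g h = (5.855)² + 2×9.8×45.7 = 930.0, so |v_y| = 30.50 m/s.
Impact speed = √(v_x² + v_y²) = √(261.5 + 930.0) = 34.5 m/s.

34.5 m/s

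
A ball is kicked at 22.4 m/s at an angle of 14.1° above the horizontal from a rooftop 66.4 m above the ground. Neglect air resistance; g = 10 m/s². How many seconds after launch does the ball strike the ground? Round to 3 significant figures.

4.23 s

Vertical component: v_y = 22.4 sin 14.1° = 5.457 m/s.
Taking up as positive with launch at y = 66.4 m, landing at y = 0: 0 = 66.4 + 5.457 t − ½(10) t².
Solving 5.000 t² − 5.457 t − 66.4 = 0 gives t = [5.457 + √(5.457² + 4·5.000·66.4)] / 10.00 = 4.23 s.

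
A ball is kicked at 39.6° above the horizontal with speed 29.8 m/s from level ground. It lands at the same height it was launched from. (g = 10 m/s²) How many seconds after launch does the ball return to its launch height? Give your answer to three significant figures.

3.80 s

Vertical component: v_y = 29.8 sin 39.6° = 19.00 m/s.
For a projectile landing at launch height, time of flight is t = 2 v_y / g = 2 × 19.00 / 10 = 3.80 s.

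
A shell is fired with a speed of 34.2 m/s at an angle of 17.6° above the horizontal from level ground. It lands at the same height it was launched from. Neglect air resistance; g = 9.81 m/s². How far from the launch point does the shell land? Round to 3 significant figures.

Components: v_x = 34.2 cos 17.6° = 32.60 m/s, v_y = 34.2 sin 17.6° = 10.34 m/s.
Time of flight (same landing height): t = 2 v_y / g = 2 × 10.34 / 9.81 = 2.108 s.
Range: R = v_x · t = 32.60 × 2.108 = 68.7 m.

68.7 m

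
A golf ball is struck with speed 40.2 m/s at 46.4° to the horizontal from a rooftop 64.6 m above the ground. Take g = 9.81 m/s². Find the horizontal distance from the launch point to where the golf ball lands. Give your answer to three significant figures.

Components: v_x = 40.2 cos 46.4° = 27.72 m/s, v_y = 40.2 sin 46.4° = 29.11 m/s.
Vertical: 0 = 64.6 + 29.11 t − ½(9.81) t² ⇒ 4.905 t² − 29.11 t − 64.6 = 0.
t = [29.11 + √(847.4 + 1267)] / 9.810 = 7.655 s.
Horizontal: R = v_x · t = 27.72 × 7.655 = 212 m.

212 m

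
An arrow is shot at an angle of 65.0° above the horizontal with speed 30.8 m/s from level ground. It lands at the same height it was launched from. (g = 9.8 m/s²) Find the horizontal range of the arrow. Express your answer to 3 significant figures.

Components: v_x = 30.8 cos 65.0° = 13.02 m/s, v_y = 30.8 sin 65.0° = 27.91 m/s.
Time of flight (same landing height): t = 2 v_y / g = 2 × 27.91 / 9.8 = 5.696 s.
Range: R = v_x · t = 13.02 × 5.696 = 74.2 m.

74.2 m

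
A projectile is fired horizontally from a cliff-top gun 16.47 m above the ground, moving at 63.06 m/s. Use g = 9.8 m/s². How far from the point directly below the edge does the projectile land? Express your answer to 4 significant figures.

115.6 m

Initial vertical velocity is zero, so the fall time comes from h = ½ g t²: t = √(2 × 16.47 / 9.8) = 1.8334 s.
Horizontal motion is uniform at 63.06 m/s, so x = 63.06 × 1.8334 = 115.6 m.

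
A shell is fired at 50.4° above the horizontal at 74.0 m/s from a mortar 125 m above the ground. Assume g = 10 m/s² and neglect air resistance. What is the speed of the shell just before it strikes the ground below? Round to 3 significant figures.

v_x = 74.0 cos 50.4° = 47.17 m/s is unchanged throughout.
For the vertical component, v_y² = v_y0² + 2 g h = (57.02)² + 2×10×125 = 5751, so |v_y| = 75.84 m/s.
Impact speed = √(v_x² + v_y²) = √(2225 + 5751) = 89.3 m/s.

89.3 m/s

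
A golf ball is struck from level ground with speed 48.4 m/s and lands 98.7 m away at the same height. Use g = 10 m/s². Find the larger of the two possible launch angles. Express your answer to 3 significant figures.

Level-ground range: R = v₀² sin(2θ)/g ⇒ sin 2θ = R g / v₀² = 98.7×10/48.4² = 0.4213.
2θ = arcsin(0.4213) = 24.92° or 180° − 24.92° = 155.08°.
So θ = 12.5° or θ = 77.5°.

77.5°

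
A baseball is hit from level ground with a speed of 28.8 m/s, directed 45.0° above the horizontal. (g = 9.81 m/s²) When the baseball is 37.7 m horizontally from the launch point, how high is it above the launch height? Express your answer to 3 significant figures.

v_x = 28.8 cos 45.0° = 20.36 m/s, v_y0 = 28.8 sin 45.0° = 20.36 m/s.
Time to reach x = 37.7 m: t = x / v_x = 37.7 / 20.36 = 1.852 s.
y = v_y0 t − ½ g t² = 20.36×1.852 − 4.905×1.852² = 20.9 m.

20.9 m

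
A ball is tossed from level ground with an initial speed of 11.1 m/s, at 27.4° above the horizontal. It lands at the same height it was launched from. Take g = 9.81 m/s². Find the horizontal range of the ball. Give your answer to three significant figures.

Components: v_x = 11.1 cos 27.4° = 9.855 m/s, v_y = 11.1 sin 27.4° = 5.108 m/s.
Time of flight (same landing height): t = 2 v_y / g = 2 × 5.108 / 9.81 = 1.041 s.
Range: R = v_x · t = 9.855 × 1.041 = 10.3 m.

10.3 m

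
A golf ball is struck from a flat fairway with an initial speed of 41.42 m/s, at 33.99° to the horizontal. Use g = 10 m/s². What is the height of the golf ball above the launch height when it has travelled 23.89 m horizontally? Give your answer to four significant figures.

13.69 m

v_x = 41.42 cos 33.99° = 34.343 m/s, v_y0 = 41.42 sin 33.99° = 23.156 m/s.
Time to reach x = 23.89 m: t = x / v_x = 23.89 / 34.343 = 0.69563 s.
y = v_y0 t − ½ g t² = 23.156×0.69563 − 5.000×0.69563² = 13.69 m.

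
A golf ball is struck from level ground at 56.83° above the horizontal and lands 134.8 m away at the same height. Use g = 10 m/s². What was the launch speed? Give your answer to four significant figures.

On level ground, R = v₀² sin(2θ) / g, so v₀ = √(R g / sin 2θ).
sin(2 × 56.83°) = 0.9159.
v₀ = √(134.8 × 10 / 0.9159) = √1471.8 = 38.36 m/s.

38.36 m/s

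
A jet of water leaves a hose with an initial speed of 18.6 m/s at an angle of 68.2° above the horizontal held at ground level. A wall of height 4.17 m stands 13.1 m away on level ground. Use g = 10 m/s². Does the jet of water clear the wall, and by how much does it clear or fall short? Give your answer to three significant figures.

Yes — it clears the wall by 10.6 m.

v_x = 18.6 cos 68.2° = 6.907 m/s; v_y0 = 18.6 sin 68.2° = 17.27 m/s.
Time to reach the wall: t = 13.1 / 6.907 = 1.897 s.
Height at that point: y = 17.27×1.897 − 5.000×1.897² = 14.77 m.
That is 14.77 − 4.17 = 10.6 m above the top of the wall, so the jet of water clears it.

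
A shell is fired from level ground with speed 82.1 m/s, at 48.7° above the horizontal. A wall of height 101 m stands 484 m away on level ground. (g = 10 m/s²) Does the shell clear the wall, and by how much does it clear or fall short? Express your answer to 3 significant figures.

Yes — it clears the wall by 51.0 m.

v_x = 82.1 cos 48.7° = 54.19 m/s; v_y0 = 82.1 sin 48.7° = 61.68 m/s.
Time to reach the wall: t = 484 / 54.19 = 8.932 s.
Height at that point: y = 61.68×8.932 − 5.000×8.932² = 152.0 m.
That is 152.0 − 101 = 51.0 m above the top of the wall, so the shell clears it.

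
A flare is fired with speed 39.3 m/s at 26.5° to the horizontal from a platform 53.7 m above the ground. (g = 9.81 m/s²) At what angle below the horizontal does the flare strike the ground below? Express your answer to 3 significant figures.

46.4°

v_x = 39.3 cos 26.5° = 35.17 m/s.
At impact |v_y| = √(v_y0² + 2 g h) = √(17.54² + 2×9.81×53.7) = 36.90 m/s.
Angle below horizontal = arctan(|v_y| / v_x) = arctan(36.90 / 35.17) = 46.4°.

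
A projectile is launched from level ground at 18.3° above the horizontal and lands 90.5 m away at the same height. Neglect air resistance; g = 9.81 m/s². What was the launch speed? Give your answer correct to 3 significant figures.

38.6 m/s

On level ground, R = v₀² sin(2θ) / g, so v₀ = √(R g / sin 2θ).
sin(2 × 18.3°) = 0.5962.
v₀ = √(90.5 × 9.81 / 0.5962) = √1489 = 38.6 m/s.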